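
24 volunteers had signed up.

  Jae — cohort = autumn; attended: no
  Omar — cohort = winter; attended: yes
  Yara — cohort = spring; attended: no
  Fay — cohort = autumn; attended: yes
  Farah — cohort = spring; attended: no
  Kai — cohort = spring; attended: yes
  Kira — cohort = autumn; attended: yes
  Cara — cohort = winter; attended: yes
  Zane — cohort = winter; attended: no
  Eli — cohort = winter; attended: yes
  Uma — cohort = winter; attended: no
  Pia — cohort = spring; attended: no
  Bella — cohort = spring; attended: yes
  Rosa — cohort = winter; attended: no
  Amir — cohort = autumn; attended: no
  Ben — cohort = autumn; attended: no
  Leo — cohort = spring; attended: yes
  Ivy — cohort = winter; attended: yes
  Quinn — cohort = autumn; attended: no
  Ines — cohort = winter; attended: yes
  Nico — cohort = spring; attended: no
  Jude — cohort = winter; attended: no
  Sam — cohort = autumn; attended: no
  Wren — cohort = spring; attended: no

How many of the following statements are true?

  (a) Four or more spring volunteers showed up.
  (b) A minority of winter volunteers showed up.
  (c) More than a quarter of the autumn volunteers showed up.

(a) spring: |A| = 8, |A ∩ B| = 3; needs |A ∩ B| ≥ 4 — false.
(b) winter: |A| = 9, |A ∩ B| = 5; needs |A ∩ B| < |A ∖ B| — false.
(c) autumn: |A| = 7, |A ∩ B| = 2; needs |A ∩ B| / |A| > 1/4 — true.

1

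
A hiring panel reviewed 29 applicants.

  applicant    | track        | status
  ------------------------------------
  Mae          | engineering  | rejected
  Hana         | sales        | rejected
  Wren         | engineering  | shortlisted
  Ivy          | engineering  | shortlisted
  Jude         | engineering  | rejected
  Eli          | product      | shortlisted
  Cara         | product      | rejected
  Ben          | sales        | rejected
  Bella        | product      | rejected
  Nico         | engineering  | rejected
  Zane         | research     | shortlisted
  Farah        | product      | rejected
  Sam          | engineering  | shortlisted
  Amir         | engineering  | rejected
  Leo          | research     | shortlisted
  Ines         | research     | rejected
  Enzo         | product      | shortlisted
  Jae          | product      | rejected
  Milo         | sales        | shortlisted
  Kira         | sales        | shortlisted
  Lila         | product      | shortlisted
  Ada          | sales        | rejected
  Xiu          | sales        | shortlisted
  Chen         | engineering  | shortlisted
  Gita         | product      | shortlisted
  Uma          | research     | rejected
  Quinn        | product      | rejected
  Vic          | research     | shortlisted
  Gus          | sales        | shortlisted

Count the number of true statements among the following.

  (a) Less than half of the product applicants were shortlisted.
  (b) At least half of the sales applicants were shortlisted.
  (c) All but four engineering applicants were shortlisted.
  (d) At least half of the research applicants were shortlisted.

4

(a) product: |A| = 9, |A ∩ B| = 4; needs |A ∩ B| < |A ∖ B| — true.
(b) sales: |A| = 7, |A ∩ B| = 4; needs |A ∩ B| ≥ |A ∖ B| — true.
(c) engineering: |A| = 8, |A ∩ B| = 4; needs |A ∖ B| = 4 — true.
(d) research: |A| = 5, |A ∩ B| = 3; needs |A ∩ B| ≥ |A ∖ B| — true.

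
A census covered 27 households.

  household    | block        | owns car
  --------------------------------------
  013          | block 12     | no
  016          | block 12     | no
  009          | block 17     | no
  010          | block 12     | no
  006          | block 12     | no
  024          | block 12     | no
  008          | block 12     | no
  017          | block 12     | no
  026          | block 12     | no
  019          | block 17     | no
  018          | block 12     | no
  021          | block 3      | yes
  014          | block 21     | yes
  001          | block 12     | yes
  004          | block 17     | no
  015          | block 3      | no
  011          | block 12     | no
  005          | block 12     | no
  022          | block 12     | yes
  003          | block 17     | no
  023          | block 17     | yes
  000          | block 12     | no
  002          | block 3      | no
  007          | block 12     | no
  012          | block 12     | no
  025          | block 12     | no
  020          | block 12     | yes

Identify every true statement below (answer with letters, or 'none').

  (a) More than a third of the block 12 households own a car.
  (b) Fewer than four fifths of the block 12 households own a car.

|A| = 18, |A ∩ B| = 3, |A ∖ B| = 15.
(a) |A ∩ B| / |A| > 1/3: fails.
(b) |A ∩ B| / |A| < 4/5: holds.

(b)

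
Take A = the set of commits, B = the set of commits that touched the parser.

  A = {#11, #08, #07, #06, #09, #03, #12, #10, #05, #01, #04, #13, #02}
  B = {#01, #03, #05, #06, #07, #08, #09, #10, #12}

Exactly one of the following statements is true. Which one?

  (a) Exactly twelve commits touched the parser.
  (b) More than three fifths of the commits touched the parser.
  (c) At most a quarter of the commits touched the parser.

(b)

|A| = 13, |A ∩ B| = 9, |A ∖ B| = 4.
(a) requires |A ∩ B| = 12: false.
(b) requires |A ∩ B| / |A| > 3/5: true.
(c) requires |A ∩ B| / |A| ≤ 1/4: false.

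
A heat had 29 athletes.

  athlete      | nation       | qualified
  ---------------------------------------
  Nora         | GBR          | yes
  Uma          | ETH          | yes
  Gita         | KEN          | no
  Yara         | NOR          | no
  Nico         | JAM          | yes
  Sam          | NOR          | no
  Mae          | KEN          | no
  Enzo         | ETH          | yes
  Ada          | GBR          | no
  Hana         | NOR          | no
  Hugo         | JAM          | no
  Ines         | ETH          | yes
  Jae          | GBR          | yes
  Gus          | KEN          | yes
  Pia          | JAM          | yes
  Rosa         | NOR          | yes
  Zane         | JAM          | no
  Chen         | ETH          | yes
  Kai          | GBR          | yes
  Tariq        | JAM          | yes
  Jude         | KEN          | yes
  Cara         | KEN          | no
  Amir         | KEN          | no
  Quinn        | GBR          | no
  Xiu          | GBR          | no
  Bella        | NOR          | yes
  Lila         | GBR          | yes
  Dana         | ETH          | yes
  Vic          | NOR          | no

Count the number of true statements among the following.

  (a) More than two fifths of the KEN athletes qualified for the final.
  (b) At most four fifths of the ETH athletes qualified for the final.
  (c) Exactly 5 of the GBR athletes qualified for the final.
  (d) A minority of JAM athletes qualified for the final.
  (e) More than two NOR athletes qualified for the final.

0

(a) KEN: |A| = 6, |A ∩ B| = 2; needs |A ∩ B| / |A| > 2/5 — false.
(b) ETH: |A| = 5, |A ∩ B| = 5; needs |A ∩ B| / |A| ≤ 4/5 — false.
(c) GBR: |A| = 7, |A ∩ B| = 4; needs |A ∩ B| = 5 — false.
(d) JAM: |A| = 5, |A ∩ B| = 3; needs |A ∩ B| < |A ∖ B| — false.
(e) NOR: |A| = 6, |A ∩ B| = 2; needs |A ∩ B| > 2 — false.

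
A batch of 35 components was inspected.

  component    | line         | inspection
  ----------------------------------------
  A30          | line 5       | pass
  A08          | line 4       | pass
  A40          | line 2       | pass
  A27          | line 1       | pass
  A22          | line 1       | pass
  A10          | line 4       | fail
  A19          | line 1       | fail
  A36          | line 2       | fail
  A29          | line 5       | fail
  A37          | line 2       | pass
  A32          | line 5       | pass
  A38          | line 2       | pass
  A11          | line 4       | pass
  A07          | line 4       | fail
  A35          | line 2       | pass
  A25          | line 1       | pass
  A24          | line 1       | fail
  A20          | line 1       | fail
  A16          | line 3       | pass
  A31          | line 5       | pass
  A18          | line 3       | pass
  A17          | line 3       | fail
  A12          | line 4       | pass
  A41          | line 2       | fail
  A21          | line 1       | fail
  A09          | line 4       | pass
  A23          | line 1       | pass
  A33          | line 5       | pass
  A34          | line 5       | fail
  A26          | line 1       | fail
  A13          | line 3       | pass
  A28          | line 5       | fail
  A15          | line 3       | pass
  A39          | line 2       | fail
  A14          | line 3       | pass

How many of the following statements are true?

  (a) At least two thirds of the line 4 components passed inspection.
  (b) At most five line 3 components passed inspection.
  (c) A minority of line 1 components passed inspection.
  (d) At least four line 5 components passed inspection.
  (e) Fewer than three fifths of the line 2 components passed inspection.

5

(a) line 4: |A| = 6, |A ∩ B| = 4; needs |A ∩ B| / |A| ≥ 2/3 — true.
(b) line 3: |A| = 6, |A ∩ B| = 5; needs |A ∩ B| ≤ 5 — true.
(c) line 1: |A| = 9, |A ∩ B| = 4; needs |A ∩ B| < |A ∖ B| — true.
(d) line 5: |A| = 7, |A ∩ B| = 4; needs |A ∩ B| ≥ 4 — true.
(e) line 2: |A| = 7, |A ∩ B| = 4; needs |A ∩ B| / |A| < 3/5 — true.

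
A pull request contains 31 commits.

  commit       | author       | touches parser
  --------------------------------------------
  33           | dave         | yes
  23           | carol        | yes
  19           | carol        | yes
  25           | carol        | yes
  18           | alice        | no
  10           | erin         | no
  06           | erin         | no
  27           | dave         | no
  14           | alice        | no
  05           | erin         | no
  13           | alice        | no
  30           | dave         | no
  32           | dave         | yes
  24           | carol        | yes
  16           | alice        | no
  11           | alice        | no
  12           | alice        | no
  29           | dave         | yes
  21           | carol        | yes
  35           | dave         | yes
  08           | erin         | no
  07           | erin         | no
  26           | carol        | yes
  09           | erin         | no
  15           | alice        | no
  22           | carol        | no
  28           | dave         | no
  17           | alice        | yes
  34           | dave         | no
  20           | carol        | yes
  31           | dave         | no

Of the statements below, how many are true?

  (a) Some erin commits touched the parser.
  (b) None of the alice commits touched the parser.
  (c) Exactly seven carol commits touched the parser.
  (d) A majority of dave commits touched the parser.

1

(a) erin: |A| = 6, |A ∩ B| = 0; needs A ∩ B ≠ ∅ (|A ∩ B| ≥ 1) — false.
(b) alice: |A| = 8, |A ∩ B| = 1; needs A ∩ B = ∅ (|A ∩ B| = 0) — false.
(c) carol: |A| = 8, |A ∩ B| = 7; needs |A ∩ B| = 7 — true.
(d) dave: |A| = 9, |A ∩ B| = 4; needs |A ∩ B| > |A ∖ B| — false.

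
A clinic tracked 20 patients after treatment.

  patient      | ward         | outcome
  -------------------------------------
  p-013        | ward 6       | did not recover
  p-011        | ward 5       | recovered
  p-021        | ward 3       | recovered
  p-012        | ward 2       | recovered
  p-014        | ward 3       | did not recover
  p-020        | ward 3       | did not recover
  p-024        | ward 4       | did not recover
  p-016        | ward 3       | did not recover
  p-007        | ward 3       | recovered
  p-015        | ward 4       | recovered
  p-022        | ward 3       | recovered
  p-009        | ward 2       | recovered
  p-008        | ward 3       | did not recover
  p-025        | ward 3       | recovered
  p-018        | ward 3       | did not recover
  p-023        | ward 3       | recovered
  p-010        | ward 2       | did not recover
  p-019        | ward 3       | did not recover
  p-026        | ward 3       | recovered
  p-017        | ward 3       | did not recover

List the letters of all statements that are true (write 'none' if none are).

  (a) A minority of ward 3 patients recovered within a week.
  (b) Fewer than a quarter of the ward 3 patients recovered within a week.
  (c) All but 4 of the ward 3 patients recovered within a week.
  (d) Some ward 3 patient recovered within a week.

(a), (d)

|A| = 13, |A ∩ B| = 6, |A ∖ B| = 7.
(a) |A ∩ B| < |A ∖ B|: holds.
(b) |A ∩ B| / |A| < 1/4: fails.
(c) |A ∖ B| = 4: fails.
(d) A ∩ B ≠ ∅ (|A ∩ B| ≥ 1): holds.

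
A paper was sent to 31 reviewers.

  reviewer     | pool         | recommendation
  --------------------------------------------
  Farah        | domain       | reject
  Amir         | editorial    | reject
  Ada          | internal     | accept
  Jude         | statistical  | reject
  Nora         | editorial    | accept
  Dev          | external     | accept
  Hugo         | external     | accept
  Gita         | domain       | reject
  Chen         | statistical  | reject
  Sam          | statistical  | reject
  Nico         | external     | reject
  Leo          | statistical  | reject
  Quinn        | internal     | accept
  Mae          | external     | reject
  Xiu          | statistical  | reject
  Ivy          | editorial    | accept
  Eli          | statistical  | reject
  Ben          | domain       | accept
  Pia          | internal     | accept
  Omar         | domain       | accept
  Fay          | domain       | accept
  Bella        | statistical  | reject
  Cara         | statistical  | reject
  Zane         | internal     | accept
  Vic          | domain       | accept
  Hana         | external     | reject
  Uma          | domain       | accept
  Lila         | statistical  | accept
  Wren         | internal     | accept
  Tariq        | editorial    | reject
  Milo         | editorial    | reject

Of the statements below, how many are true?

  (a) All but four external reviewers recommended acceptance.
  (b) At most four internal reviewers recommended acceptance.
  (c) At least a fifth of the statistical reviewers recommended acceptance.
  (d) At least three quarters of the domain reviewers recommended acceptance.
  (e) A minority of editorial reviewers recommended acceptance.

1

(a) external: |A| = 5, |A ∩ B| = 2; needs |A ∖ B| = 4 — false.
(b) internal: |A| = 5, |A ∩ B| = 5; needs |A ∩ B| ≤ 4 — false.
(c) statistical: |A| = 9, |A ∩ B| = 1; needs |A ∩ B| / |A| ≥ 1/5 — false.
(d) domain: |A| = 7, |A ∩ B| = 5; needs |A ∩ B| / |A| ≥ 3/4 — false.
(e) editorial: |A| = 5, |A ∩ B| = 2; needs |A ∩ B| < |A ∖ B| — true.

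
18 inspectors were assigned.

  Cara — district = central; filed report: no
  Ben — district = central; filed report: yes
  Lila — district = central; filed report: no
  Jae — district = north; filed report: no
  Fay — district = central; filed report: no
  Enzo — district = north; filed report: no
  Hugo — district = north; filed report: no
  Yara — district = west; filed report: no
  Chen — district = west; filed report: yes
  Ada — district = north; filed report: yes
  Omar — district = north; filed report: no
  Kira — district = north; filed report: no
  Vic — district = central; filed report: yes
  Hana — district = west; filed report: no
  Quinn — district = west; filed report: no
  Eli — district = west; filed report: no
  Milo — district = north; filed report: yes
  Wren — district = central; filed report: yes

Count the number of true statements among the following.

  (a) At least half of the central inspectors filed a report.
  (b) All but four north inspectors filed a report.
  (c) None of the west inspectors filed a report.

1

(a) central: |A| = 6, |A ∩ B| = 3; needs |A ∩ B| ≥ |A ∖ B| — true.
(b) north: |A| = 7, |A ∩ B| = 2; needs |A ∖ B| = 4 — false.
(c) west: |A| = 5, |A ∩ B| = 1; needs A ∩ B = ∅ (|A ∩ B| = 0) — false.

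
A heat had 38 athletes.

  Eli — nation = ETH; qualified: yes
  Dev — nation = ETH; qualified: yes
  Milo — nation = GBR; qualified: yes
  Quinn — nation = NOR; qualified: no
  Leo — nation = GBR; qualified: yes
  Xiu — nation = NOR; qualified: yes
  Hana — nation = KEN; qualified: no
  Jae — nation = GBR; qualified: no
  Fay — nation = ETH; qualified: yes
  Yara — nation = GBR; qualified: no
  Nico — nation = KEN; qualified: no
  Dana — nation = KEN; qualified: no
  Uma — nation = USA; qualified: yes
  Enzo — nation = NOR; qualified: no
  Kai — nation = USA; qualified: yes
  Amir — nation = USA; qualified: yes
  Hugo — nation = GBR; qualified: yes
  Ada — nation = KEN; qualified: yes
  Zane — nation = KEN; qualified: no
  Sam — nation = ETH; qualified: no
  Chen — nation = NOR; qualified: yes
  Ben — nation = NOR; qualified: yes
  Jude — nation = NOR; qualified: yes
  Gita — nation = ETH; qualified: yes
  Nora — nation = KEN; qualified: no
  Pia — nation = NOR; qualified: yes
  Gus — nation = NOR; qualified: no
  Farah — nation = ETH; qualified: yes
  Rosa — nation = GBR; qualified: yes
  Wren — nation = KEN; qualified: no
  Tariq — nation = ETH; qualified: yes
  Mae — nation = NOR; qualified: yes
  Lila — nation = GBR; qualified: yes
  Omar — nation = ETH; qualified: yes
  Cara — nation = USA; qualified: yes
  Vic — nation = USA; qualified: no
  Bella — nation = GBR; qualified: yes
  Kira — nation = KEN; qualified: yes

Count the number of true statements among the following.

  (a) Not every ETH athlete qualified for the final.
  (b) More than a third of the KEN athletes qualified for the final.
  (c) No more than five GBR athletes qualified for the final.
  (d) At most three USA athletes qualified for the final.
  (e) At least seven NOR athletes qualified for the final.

1

(a) ETH: |A| = 8, |A ∩ B| = 7; needs A ⊄ B (|A ∖ B| ≥ 1) — true.
(b) KEN: |A| = 8, |A ∩ B| = 2; needs |A ∩ B| / |A| > 1/3 — false.
(c) GBR: |A| = 8, |A ∩ B| = 6; needs |A ∩ B| ≤ 5 — false.
(d) USA: |A| = 5, |A ∩ B| = 4; needs |A ∩ B| ≤ 3 — false.
(e) NOR: |A| = 9, |A ∩ B| = 6; needs |A ∩ B| ≥ 7 — false.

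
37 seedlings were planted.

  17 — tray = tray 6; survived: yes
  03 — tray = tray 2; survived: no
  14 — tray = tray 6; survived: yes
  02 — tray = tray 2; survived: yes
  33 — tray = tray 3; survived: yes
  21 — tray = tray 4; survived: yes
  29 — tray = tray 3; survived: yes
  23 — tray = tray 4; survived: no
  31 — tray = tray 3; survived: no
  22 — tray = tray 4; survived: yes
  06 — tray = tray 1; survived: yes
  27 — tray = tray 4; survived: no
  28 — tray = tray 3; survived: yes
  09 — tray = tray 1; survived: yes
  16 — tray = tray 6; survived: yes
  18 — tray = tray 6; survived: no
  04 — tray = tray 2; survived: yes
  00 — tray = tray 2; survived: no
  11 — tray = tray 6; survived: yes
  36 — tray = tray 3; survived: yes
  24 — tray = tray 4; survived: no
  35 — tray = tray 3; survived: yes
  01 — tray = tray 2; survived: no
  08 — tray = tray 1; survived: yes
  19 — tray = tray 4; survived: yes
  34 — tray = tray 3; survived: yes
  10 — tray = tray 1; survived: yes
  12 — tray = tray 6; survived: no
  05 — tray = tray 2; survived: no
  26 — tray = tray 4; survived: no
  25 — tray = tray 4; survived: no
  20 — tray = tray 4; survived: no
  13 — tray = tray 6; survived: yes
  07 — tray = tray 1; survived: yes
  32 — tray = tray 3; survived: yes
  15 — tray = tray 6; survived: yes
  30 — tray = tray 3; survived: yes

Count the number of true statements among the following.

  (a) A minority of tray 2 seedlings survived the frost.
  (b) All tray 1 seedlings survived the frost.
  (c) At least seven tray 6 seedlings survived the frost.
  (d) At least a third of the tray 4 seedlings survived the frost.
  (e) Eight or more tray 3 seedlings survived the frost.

(a) tray 2: |A| = 6, |A ∩ B| = 2; needs |A ∩ B| < |A ∖ B| — true.
(b) tray 1: |A| = 5, |A ∩ B| = 5; needs A ⊆ B, i.e. every element of A is in B (|A ∖ B| = 0) — true.
(c) tray 6: |A| = 8, |A ∩ B| = 6; needs |A ∩ B| ≥ 7 — false.
(d) tray 4: |A| = 9, |A ∩ B| = 3; needs |A ∩ B| / |A| ≥ 1/3 — true.
(e) tray 3: |A| = 9, |A ∩ B| = 8; needs |A ∩ B| ≥ 8 — true.

4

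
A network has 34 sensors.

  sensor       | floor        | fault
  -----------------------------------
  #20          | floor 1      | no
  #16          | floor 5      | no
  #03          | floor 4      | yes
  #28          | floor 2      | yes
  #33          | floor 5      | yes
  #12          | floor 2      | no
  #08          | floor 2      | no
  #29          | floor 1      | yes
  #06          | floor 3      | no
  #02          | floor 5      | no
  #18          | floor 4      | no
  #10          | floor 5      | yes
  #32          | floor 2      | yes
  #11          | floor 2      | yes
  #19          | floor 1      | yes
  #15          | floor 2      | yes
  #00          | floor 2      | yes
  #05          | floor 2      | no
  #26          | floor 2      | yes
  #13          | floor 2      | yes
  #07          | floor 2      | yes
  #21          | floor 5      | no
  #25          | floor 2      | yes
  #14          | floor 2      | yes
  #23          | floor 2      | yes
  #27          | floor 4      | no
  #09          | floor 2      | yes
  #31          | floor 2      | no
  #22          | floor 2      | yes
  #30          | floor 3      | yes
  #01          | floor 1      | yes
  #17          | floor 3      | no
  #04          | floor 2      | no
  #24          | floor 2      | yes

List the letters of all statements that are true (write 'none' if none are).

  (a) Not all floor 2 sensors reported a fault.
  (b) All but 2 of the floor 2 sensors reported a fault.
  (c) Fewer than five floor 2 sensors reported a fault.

(a)

|A| = 19, |A ∩ B| = 14, |A ∖ B| = 5.
(a) A ⊄ B (|A ∖ B| ≥ 1): holds.
(b) |A ∖ B| = 2: fails.
(c) |A ∩ B| < 5: fails.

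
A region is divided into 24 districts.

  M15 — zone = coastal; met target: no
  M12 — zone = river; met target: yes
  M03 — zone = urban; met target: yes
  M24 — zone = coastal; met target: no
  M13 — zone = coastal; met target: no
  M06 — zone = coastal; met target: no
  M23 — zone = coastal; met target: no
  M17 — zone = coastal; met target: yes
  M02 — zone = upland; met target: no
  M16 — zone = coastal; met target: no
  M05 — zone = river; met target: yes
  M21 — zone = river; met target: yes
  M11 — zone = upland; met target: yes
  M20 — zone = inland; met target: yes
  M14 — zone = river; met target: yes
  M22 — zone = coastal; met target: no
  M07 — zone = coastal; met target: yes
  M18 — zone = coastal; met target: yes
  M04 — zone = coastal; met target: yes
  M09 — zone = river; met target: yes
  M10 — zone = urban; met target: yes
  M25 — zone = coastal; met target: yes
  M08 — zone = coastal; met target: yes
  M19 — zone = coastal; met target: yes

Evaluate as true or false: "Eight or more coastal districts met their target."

Truth condition: |A ∩ B| ≥ 8.
A (the restrictor) = {M15, M24, M13, M06, M23, M17, M16, M22, M07, M18, M04, M25, M08, M19}, |A| = 14.
A ∩ B = {M17, M07, M18, M04, M25, M08, M19}, so |A ∩ B| = 7.
|A ∩ B| = 7, so the statement is false.

False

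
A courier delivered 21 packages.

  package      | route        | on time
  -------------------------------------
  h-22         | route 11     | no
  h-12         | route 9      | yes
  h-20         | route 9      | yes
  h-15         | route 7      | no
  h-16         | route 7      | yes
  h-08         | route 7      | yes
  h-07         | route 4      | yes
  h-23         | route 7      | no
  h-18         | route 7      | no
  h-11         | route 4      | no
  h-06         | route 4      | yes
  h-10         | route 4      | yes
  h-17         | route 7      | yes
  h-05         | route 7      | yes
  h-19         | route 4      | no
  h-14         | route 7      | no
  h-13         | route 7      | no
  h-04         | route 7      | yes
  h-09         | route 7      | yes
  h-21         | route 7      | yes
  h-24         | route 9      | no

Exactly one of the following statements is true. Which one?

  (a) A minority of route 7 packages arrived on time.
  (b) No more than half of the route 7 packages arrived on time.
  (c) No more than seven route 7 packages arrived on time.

|A| = 12, |A ∩ B| = 7, |A ∖ B| = 5.
(a) requires |A ∩ B| < |A ∖ B|: false.
(b) requires |A ∩ B| ≤ |A ∖ B|: false.
(c) requires |A ∩ B| ≤ 7: true.

(c)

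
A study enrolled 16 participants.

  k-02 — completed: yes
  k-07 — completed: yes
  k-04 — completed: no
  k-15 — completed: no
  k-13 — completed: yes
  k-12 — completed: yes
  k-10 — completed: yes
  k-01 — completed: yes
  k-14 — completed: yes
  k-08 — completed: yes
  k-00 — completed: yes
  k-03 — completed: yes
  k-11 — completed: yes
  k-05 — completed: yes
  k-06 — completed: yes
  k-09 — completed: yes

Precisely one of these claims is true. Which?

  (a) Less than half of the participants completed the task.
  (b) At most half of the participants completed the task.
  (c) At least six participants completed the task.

|A| = 16, |A ∩ B| = 14, |A ∖ B| = 2.
(a) requires |A ∩ B| < |A ∖ B|: false.
(b) requires |A ∩ B| ≤ |A ∖ B|: false.
(c) requires |A ∩ B| ≥ 6: true.

(c)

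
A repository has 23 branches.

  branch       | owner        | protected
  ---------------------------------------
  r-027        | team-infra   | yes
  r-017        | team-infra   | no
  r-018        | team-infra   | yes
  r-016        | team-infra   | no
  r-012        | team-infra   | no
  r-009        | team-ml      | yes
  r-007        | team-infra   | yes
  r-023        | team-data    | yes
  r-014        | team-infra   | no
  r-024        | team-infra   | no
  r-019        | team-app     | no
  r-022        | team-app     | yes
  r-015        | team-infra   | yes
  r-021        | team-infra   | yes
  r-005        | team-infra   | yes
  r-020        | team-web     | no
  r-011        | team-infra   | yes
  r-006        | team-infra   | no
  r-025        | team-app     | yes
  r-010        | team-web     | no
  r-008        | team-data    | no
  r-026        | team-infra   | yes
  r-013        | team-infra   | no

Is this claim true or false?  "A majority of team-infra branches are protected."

True

Truth condition: |A ∩ B| > |A ∖ B|.
|A| = 15, |A ∩ B| = 8, |A ∖ B| = 7.
8 > 7, so the statement is true.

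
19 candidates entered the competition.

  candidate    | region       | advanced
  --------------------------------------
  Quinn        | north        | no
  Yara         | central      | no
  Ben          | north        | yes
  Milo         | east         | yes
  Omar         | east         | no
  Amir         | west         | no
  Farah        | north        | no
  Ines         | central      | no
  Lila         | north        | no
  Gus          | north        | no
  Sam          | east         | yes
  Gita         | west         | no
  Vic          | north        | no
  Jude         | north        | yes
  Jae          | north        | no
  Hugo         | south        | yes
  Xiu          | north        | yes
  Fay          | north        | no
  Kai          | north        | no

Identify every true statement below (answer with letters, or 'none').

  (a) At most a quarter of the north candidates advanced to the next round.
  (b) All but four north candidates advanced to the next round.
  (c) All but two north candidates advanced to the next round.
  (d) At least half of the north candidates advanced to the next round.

|A| = 11, |A ∩ B| = 3, |A ∖ B| = 8.
(a) |A ∩ B| / |A| ≤ 1/4: fails.
(b) |A ∖ B| = 4: fails.
(c) |A ∖ B| = 2: fails.
(d) |A ∩ B| ≥ |A ∖ B|: fails.

none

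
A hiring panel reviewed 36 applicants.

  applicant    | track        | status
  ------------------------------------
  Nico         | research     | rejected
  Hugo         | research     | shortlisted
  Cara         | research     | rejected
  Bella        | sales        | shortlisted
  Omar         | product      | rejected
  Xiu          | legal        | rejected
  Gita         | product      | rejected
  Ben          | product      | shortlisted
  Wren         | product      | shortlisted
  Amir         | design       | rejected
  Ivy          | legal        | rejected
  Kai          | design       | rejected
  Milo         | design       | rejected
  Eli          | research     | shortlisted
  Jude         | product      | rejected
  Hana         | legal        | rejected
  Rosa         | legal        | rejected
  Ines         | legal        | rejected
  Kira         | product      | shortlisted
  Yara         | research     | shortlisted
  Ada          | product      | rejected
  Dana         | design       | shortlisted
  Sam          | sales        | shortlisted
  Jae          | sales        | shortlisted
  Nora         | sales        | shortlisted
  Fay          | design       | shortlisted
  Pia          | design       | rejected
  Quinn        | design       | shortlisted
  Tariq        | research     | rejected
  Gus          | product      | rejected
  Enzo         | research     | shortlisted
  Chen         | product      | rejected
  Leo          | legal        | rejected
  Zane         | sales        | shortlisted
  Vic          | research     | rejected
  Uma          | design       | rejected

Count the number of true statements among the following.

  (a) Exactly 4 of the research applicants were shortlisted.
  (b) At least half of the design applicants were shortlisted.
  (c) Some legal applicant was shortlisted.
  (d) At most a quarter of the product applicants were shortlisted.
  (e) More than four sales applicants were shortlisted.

(a) research: |A| = 8, |A ∩ B| = 4; needs |A ∩ B| = 4 — true.
(b) design: |A| = 8, |A ∩ B| = 3; needs |A ∩ B| ≥ |A ∖ B| — false.
(c) legal: |A| = 6, |A ∩ B| = 0; needs A ∩ B ≠ ∅ (|A ∩ B| ≥ 1) — false.
(d) product: |A| = 9, |A ∩ B| = 3; needs |A ∩ B| / |A| ≤ 1/4 — false.
(e) sales: |A| = 5, |A ∩ B| = 5; needs |A ∩ B| > 4 — true.

2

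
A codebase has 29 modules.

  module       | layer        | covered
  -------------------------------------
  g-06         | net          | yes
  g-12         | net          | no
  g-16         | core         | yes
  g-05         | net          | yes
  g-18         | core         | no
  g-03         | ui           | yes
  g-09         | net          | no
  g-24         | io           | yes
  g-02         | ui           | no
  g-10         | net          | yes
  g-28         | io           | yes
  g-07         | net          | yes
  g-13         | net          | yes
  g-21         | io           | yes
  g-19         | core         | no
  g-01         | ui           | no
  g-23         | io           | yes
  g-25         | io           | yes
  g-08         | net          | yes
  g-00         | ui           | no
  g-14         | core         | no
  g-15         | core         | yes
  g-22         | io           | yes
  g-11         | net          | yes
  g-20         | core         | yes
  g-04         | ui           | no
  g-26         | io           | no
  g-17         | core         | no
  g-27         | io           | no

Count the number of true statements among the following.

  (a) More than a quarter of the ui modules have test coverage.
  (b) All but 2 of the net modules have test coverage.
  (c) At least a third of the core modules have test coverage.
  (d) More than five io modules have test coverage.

3

(a) ui: |A| = 5, |A ∩ B| = 1; needs |A ∩ B| / |A| > 1/4 — false.
(b) net: |A| = 9, |A ∩ B| = 7; needs |A ∖ B| = 2 — true.
(c) core: |A| = 7, |A ∩ B| = 3; needs |A ∩ B| / |A| ≥ 1/3 — true.
(d) io: |A| = 8, |A ∩ B| = 6; needs |A ∩ B| > 5 — true.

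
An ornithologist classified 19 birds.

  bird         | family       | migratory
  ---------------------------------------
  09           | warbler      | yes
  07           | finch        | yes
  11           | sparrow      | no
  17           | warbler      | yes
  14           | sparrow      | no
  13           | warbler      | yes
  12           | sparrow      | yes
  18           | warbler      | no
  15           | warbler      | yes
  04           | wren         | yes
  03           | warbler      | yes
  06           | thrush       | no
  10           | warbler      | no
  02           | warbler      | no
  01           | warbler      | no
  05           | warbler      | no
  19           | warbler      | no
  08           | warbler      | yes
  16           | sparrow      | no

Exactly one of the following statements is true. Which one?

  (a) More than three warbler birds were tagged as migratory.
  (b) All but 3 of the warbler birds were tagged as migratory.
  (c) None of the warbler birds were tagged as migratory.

(a)

|A| = 12, |A ∩ B| = 6, |A ∖ B| = 6.
(a) requires |A ∩ B| > 3: true.
(b) requires |A ∖ B| = 3: false.
(c) requires A ∩ B = ∅ (|A ∩ B| = 0): false.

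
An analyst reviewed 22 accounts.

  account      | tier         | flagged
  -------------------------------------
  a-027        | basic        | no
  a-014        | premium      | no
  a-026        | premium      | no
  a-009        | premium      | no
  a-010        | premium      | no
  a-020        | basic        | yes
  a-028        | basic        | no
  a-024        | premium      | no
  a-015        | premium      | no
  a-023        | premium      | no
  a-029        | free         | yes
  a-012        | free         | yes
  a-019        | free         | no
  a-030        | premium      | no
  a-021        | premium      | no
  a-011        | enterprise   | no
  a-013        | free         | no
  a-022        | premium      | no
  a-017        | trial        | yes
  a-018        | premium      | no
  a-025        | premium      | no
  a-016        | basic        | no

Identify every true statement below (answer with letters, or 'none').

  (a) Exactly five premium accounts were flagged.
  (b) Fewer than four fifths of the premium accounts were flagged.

|A| = 12, |A ∩ B| = 0, |A ∖ B| = 12.
(a) |A ∩ B| = 5: fails.
(b) |A ∩ B| / |A| < 4/5: holds.

(b)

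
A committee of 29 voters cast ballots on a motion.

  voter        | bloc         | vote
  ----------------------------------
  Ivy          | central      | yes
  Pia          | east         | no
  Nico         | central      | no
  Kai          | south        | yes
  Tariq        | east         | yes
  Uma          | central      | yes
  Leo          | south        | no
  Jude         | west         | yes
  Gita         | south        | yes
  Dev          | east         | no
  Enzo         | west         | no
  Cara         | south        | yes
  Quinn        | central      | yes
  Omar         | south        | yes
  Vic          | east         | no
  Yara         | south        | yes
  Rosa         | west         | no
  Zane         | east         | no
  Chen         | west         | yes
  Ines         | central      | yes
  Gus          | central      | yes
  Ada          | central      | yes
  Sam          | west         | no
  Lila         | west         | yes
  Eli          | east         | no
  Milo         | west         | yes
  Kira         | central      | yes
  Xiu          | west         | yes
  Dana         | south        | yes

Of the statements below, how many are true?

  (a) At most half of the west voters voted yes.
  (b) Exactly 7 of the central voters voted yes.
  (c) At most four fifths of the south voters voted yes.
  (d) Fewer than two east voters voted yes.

2

(a) west: |A| = 8, |A ∩ B| = 5; needs |A ∩ B| ≤ |A ∖ B| — false.
(b) central: |A| = 8, |A ∩ B| = 7; needs |A ∩ B| = 7 — true.
(c) south: |A| = 7, |A ∩ B| = 6; needs |A ∩ B| / |A| ≤ 4/5 — false.
(d) east: |A| = 6, |A ∩ B| = 1; needs |A ∩ B| < 2 — true.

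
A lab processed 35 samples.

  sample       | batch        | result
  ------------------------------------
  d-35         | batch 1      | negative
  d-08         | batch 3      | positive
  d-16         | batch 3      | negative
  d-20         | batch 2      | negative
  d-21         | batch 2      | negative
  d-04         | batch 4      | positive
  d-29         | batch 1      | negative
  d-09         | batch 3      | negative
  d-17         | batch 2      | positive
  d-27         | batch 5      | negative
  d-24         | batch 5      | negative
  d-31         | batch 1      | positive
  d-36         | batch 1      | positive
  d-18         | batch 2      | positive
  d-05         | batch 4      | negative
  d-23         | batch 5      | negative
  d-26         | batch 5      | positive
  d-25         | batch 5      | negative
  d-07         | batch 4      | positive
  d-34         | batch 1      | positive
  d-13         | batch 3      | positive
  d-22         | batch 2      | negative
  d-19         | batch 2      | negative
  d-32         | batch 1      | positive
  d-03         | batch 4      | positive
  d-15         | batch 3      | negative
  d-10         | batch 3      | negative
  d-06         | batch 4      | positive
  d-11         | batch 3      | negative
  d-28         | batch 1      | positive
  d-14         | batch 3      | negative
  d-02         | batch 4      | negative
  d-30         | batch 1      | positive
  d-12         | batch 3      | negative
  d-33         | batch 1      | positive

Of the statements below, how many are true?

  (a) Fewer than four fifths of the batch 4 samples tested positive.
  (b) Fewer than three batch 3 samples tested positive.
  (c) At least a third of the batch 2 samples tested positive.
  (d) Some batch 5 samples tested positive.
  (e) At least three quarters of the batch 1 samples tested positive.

5

(a) batch 4: |A| = 6, |A ∩ B| = 4; needs |A ∩ B| / |A| < 4/5 — true.
(b) batch 3: |A| = 9, |A ∩ B| = 2; needs |A ∩ B| < 3 — true.
(c) batch 2: |A| = 6, |A ∩ B| = 2; needs |A ∩ B| / |A| ≥ 1/3 — true.
(d) batch 5: |A| = 5, |A ∩ B| = 1; needs A ∩ B ≠ ∅ (|A ∩ B| ≥ 1) — true.
(e) batch 1: |A| = 9, |A ∩ B| = 7; needs |A ∩ B| / |A| ≥ 3/4 — true.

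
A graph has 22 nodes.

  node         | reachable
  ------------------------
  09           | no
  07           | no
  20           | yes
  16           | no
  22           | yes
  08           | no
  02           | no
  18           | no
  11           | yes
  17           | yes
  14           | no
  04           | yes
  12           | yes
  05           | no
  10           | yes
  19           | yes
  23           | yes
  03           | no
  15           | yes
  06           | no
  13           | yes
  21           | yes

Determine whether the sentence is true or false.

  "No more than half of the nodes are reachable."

'No more than half of the nodes are reachable' holds iff |A ∩ B| ≤ |A ∖ B|.
|A| = 22, |A ∩ B| = 12, |A ∖ B| = 10.
12 > 10, so the statement is false.

False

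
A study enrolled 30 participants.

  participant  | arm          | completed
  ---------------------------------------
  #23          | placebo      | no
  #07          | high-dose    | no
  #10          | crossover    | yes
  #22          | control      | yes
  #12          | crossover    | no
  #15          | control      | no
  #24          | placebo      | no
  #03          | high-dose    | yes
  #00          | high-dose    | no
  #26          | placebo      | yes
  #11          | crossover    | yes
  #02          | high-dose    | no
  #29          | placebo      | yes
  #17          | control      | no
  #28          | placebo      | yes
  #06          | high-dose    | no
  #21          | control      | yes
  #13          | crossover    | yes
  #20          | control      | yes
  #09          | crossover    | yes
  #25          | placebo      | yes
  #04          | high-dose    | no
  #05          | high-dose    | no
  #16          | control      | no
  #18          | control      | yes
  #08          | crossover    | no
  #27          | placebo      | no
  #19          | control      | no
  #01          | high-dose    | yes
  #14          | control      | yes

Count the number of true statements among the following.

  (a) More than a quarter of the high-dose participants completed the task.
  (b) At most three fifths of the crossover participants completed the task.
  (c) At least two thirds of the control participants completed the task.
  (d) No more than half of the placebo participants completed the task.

(a) high-dose: |A| = 8, |A ∩ B| = 2; needs |A ∩ B| / |A| > 1/4 — false.
(b) crossover: |A| = 6, |A ∩ B| = 4; needs |A ∩ B| / |A| ≤ 3/5 — false.
(c) control: |A| = 9, |A ∩ B| = 5; needs |A ∩ B| / |A| ≥ 2/3 — false.
(d) placebo: |A| = 7, |A ∩ B| = 4; needs |A ∩ B| ≤ |A ∖ B| — false.

0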